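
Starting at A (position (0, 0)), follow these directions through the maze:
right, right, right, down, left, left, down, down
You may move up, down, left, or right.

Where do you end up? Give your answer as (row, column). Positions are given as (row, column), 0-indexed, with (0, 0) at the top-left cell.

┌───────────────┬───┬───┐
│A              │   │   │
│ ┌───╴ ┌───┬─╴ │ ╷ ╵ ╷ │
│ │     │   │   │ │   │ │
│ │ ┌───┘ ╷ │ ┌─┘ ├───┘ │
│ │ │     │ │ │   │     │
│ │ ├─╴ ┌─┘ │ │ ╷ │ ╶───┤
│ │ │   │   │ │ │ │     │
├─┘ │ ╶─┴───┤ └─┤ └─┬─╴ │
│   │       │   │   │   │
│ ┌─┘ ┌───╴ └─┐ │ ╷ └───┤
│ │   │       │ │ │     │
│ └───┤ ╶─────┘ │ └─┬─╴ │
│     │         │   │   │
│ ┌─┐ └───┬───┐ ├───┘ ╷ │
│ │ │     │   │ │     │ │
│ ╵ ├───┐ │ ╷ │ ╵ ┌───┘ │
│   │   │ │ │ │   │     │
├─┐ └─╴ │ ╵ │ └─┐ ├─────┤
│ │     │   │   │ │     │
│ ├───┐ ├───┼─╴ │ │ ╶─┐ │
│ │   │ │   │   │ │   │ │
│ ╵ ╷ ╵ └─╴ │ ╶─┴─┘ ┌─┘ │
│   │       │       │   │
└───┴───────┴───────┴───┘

Following directions step by step:
Start: (0, 0)
  right: (0, 0) → (0, 1)
  right: (0, 1) → (0, 2)
  right: (0, 2) → (0, 3)
  down: (0, 3) → (1, 3)
  left: (1, 3) → (1, 2)
  left: (1, 2) → (1, 1)
  down: (1, 1) → (2, 1)
  down: (2, 1) → (3, 1)
Final position: (3, 1)

Path taken:

┌───────────────┬───┬───┐
│A → → ↓        │   │   │
│ ┌───╴ ┌───┬─╴ │ ╷ ╵ ╷ │
│ │↓ ← ↲│   │   │ │   │ │
│ │ ┌───┘ ╷ │ ┌─┘ ├───┘ │
│ │↓│     │ │ │   │     │
│ │ ├─╴ ┌─┘ │ │ ╷ │ ╶───┤
│ │B│   │   │ │ │ │     │
├─┘ │ ╶─┴───┤ └─┤ └─┬─╴ │
│   │       │   │   │   │
│ ┌─┘ ┌───╴ └─┐ │ ╷ └───┤
│ │   │       │ │ │     │
│ └───┤ ╶─────┘ │ └─┬─╴ │
│     │         │   │   │
│ ┌─┐ └───┬───┐ ├───┘ ╷ │
│ │ │     │   │ │     │ │
│ ╵ ├───┐ │ ╷ │ ╵ ┌───┘ │
│   │   │ │ │ │   │     │
├─┐ └─╴ │ ╵ │ └─┐ ├─────┤
│ │     │   │   │ │     │
│ ├───┐ ├───┼─╴ │ │ ╶─┐ │
│ │   │ │   │   │ │   │ │
│ ╵ ╷ ╵ └─╴ │ ╶─┴─┘ ┌─┘ │
│   │       │       │   │
└───┴───────┴───────┴───┘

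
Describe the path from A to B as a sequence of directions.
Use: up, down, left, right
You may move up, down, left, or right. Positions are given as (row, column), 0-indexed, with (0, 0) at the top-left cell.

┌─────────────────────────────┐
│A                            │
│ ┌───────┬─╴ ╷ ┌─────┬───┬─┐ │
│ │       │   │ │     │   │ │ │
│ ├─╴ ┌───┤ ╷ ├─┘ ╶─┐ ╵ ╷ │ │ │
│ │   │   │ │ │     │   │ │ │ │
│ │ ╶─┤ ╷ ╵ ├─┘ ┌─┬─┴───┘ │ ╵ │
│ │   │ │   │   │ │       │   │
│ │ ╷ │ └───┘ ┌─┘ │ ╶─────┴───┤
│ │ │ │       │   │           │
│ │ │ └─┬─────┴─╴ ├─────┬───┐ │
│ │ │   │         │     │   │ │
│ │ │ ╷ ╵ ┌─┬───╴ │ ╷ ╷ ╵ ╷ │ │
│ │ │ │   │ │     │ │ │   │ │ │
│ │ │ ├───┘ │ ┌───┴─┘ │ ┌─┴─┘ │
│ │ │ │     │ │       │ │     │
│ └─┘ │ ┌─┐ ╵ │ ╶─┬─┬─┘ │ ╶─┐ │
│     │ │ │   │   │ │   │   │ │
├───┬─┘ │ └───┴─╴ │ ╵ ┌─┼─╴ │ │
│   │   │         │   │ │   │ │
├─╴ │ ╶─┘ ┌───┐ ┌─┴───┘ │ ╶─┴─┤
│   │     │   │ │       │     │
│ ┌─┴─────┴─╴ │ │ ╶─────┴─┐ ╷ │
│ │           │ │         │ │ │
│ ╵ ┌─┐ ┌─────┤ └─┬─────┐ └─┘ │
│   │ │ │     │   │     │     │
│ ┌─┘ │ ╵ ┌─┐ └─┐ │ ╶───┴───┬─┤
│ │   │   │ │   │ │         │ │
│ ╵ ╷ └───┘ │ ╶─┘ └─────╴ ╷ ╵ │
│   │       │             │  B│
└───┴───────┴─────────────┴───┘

Finding the path and converting it to directions:
Path through cells: (0,0) → (1,0) → (2,0) → (3,0) → (4,0) → (5,0) → (6,0) → (7,0) → (8,0) → (8,1) → (8,2) → (7,2) → (6,2) → (5,2) → (5,3) → (6,3) → (6,4) → (5,4) → (5,5) → (5,6) → (5,7) → (5,8) → (6,8) → (6,7) → (6,6) → (7,6) → (8,6) → (8,5) → (7,5) → (7,4) → (7,3) → (8,3) → (9,3) → (9,2) → (10,2) → (10,3) → (10,4) → (9,4) → (9,5) → (9,6) → (9,7) → (10,7) → (11,7) → (12,7) → (12,8) → (13,8) → (14,8) → (14,9) → (14,10) → (14,11) → (14,12) → (13,12) → (13,13) → (14,13) → (14,14)
Directions: down, down, down, down, down, down, down, down, right, right, up, up, up, right, down, right, up, right, right, right, right, down, left, left, down, down, left, up, left, left, down, down, left, down, right, right, up, right, right, right, down, down, down, right, down, down, right, right, right, right, up, right, down, right

Solution:

┌─────────────────────────────┐
│A                            │
│ ┌───────┬─╴ ╷ ┌─────┬───┬─┐ │
│↓│       │   │ │     │   │ │ │
│ ├─╴ ┌───┤ ╷ ├─┘ ╶─┐ ╵ ╷ │ │ │
│↓│   │   │ │ │     │   │ │ │ │
│ │ ╶─┤ ╷ ╵ ├─┘ ┌─┬─┴───┘ │ ╵ │
│↓│   │ │   │   │ │       │   │
│ │ ╷ │ └───┘ ┌─┘ │ ╶─────┴───┤
│↓│ │ │       │   │           │
│ │ │ └─┬─────┴─╴ ├─────┬───┐ │
│↓│ │↱ ↓│↱ → → → ↓│     │   │ │
│ │ │ ╷ ╵ ┌─┬───╴ │ ╷ ╷ ╵ ╷ │ │
│↓│ │↑│↳ ↑│ │↓ ← ↲│ │ │   │ │ │
│ │ │ ├───┘ │ ┌───┴─┘ │ ┌─┴─┘ │
│↓│ │↑│↓ ← ↰│↓│       │ │     │
│ └─┘ │ ┌─┐ ╵ │ ╶─┬─┬─┘ │ ╶─┐ │
│↳ → ↑│↓│ │↑ ↲│   │ │   │   │ │
├───┬─┘ │ └───┴─╴ │ ╵ ┌─┼─╴ │ │
│   │↓ ↲│↱ → → ↓  │   │ │   │ │
├─╴ │ ╶─┘ ┌───┐ ┌─┴───┘ │ ╶─┴─┤
│   │↳ → ↑│   │↓│       │     │
│ ┌─┴─────┴─╴ │ │ ╶─────┴─┐ ╷ │
│ │           │↓│         │ │ │
│ ╵ ┌─┐ ┌─────┤ └─┬─────┐ └─┘ │
│   │ │ │     │↳ ↓│     │     │
│ ┌─┘ │ ╵ ┌─┐ └─┐ │ ╶───┴───┬─┤
│ │   │   │ │   │↓│      ↱ ↓│ │
│ ╵ ╷ └───┘ │ ╶─┘ └─────╴ ╷ ╵ │
│   │       │    ↳ → → → ↑│↳ B│
└───┴───────┴─────────────┴───┘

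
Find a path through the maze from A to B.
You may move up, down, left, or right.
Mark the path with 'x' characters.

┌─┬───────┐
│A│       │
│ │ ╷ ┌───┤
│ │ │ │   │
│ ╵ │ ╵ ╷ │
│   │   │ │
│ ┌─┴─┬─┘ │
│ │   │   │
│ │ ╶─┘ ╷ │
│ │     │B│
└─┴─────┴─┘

Finding the shortest path through the maze:
Path length: 14 steps
Directions: down → down → right → up → up → right → down → down → right → up → right → down → down → down

Solution:

┌─┬───────┐
│A│x x    │
│ │ ╷ ┌───┤
│x│x│x│x x│
│ ╵ │ ╵ ╷ │
│x x│x x│x│
│ ┌─┴─┬─┘ │
│ │   │  x│
│ │ ╶─┘ ╷ │
│ │     │B│
└─┴─────┴─┘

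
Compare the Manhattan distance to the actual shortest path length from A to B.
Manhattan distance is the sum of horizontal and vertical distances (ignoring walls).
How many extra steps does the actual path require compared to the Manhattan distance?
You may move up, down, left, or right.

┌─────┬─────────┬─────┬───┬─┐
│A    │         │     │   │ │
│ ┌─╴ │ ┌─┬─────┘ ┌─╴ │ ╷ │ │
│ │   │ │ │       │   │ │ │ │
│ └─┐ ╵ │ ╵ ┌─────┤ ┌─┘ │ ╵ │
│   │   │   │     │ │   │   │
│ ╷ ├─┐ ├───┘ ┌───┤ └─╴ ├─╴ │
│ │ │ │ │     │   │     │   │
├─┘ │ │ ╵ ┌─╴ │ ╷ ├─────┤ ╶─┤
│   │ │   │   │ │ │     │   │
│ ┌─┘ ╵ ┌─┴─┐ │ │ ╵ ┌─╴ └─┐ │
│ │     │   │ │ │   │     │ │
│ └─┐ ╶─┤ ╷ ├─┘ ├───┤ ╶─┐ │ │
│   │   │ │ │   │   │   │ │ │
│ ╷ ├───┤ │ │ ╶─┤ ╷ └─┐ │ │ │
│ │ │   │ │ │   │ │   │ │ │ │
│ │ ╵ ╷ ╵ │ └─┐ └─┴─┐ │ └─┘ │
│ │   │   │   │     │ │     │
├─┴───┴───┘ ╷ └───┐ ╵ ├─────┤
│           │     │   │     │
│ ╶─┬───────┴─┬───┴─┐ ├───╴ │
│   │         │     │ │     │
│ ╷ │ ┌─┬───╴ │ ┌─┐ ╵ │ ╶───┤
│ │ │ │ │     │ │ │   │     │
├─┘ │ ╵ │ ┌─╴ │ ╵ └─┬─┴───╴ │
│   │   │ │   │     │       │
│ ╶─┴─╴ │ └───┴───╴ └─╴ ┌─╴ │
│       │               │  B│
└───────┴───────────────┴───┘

Manhattan distance: |13 - 0| + |13 - 0| = 26
Actual path length: 62
Extra steps: 62 - 26 = 36

Solution:

┌─────┬─────────┬─────┬───┬─┐
│A    │         │     │   │ │
│ ┌─╴ │ ┌─┬─────┘ ┌─╴ │ ╷ │ │
│↓│   │ │ │       │   │ │ │ │
│ └─┐ ╵ │ ╵ ┌─────┤ ┌─┘ │ ╵ │
│↳ ↓│   │   │     │ │   │   │
│ ╷ ├─┐ ├───┘ ┌───┤ └─╴ ├─╴ │
│ │↓│ │ │     │   │     │   │
├─┘ │ │ ╵ ┌─╴ │ ╷ ├─────┤ ╶─┤
│↓ ↲│ │   │   │ │ │     │   │
│ ┌─┘ ╵ ┌─┴─┐ │ │ ╵ ┌─╴ └─┐ │
│↓│     │↱ ↓│ │ │   │     │ │
│ └─┐ ╶─┤ ╷ ├─┘ ├───┤ ╶─┐ │ │
│↳ ↓│   │↑│↓│   │   │   │ │ │
│ ╷ ├───┤ │ │ ╶─┤ ╷ └─┐ │ │ │
│ │↓│↱ ↓│↑│↓│   │ │   │ │ │ │
│ │ ╵ ╷ ╵ │ └─┐ └─┴─┐ │ └─┘ │
│ │↳ ↑│↳ ↑│↓  │     │ │     │
├─┴───┴───┘ ╷ └───┐ ╵ ├─────┤
│↓ ← ← ← ← ↲│     │   │     │
│ ╶─┬───────┴─┬───┴─┐ ├───╴ │
│↳ ↓│↱ → → → ↓│     │ │     │
│ ╷ │ ┌─┬───╴ │ ┌─┐ ╵ │ ╶───┤
│ │↓│↑│ │↓ ← ↲│ │ │   │     │
├─┘ │ ╵ │ ┌─╴ │ ╵ └─┬─┴───╴ │
│↓ ↲│↑ ↰│↓│   │     │  ↱ → ↓│
│ ╶─┴─╴ │ └───┴───╴ └─╴ ┌─╴ │
│↳ → → ↑│↳ → → → → → → ↑│  B│
└───────┴───────────────┴───┘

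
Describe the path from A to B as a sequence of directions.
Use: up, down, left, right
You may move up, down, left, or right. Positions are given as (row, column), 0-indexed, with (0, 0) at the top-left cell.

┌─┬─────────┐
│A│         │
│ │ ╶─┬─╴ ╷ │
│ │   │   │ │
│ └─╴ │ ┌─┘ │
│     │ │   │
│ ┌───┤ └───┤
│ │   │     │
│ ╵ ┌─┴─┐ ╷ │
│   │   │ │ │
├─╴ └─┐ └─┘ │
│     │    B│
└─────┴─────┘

Finding the path and converting it to directions:
Path through cells: (0,0) → (1,0) → (2,0) → (2,1) → (2,2) → (1,2) → (1,1) → (0,1) → (0,2) → (0,3) → (0,4) → (1,4) → (1,3) → (2,3) → (3,3) → (3,4) → (3,5) → (4,5) → (5,5)
Directions: down, down, right, right, up, left, up, right, right, right, down, left, down, down, right, right, down, down

Solution:

┌─┬─────────┐
│A│↱ → → ↓  │
│ │ ╶─┬─╴ ╷ │
│↓│↑ ↰│↓ ↲│ │
│ └─╴ │ ┌─┘ │
│↳ → ↑│↓│   │
│ ┌───┤ └───┤
│ │   │↳ → ↓│
│ ╵ ┌─┴─┐ ╷ │
│   │   │ │↓│
├─╴ └─┐ └─┘ │
│     │    B│
└─────┴─────┘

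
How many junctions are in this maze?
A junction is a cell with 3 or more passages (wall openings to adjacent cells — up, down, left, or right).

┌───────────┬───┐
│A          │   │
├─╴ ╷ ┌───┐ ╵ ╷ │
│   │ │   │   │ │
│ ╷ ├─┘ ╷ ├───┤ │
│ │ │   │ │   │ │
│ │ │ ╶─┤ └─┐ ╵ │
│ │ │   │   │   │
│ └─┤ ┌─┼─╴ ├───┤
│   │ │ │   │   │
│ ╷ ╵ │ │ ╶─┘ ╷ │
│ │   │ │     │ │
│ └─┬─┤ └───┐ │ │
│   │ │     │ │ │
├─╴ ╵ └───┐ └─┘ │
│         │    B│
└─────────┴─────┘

Checking each cell for number of passages:

Junctions found (3+ passages):
  (0, 1): 3 passages
  (0, 2): 3 passages
  (1, 1): 3 passages
  (3, 2): 3 passages
  (4, 0): 3 passages
  (5, 6): 3 passages
  (7, 1): 3 passages
  (7, 2): 3 passages
Total junctions: 8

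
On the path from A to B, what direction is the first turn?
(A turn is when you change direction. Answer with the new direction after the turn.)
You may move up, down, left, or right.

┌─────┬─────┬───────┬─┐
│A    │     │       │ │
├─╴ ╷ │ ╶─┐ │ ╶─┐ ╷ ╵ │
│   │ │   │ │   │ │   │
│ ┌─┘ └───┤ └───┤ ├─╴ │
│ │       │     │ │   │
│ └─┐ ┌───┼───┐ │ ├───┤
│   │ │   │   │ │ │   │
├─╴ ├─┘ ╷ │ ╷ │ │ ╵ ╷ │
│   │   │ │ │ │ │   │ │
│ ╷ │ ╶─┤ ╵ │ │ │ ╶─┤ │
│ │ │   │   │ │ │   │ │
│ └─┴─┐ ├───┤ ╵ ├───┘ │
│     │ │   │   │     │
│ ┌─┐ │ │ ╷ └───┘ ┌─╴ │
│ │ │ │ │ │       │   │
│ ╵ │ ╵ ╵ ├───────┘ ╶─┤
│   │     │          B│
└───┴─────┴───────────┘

Directions: right, down, left, down, down, right, down, left, down, down, right, right, down, down, right, right, up, up, right, down, right, right, right, up, right, right, down, left, down, right
First turn direction: down

Solution:

┌─────┬─────┬───────┬─┐
│A ↓  │     │       │ │
├─╴ ╷ │ ╶─┐ │ ╶─┐ ╷ ╵ │
│↓ ↲│ │   │ │   │ │   │
│ ┌─┘ └───┤ └───┤ ├─╴ │
│↓│       │     │ │   │
│ └─┐ ┌───┼───┐ │ ├───┤
│↳ ↓│ │   │   │ │ │   │
├─╴ ├─┘ ╷ │ ╷ │ │ ╵ ╷ │
│↓ ↲│   │ │ │ │ │   │ │
│ ╷ │ ╶─┤ ╵ │ │ │ ╶─┤ │
│↓│ │   │   │ │ │   │ │
│ └─┴─┐ ├───┤ ╵ ├───┘ │
│↳ → ↓│ │↱ ↓│   │↱ → ↓│
│ ┌─┐ │ │ ╷ └───┘ ┌─╴ │
│ │ │↓│ │↑│↳ → → ↑│↓ ↲│
│ ╵ │ ╵ ╵ ├───────┘ ╶─┤
│   │↳ → ↑│        ↳ B│
└───┴─────┴───────────┘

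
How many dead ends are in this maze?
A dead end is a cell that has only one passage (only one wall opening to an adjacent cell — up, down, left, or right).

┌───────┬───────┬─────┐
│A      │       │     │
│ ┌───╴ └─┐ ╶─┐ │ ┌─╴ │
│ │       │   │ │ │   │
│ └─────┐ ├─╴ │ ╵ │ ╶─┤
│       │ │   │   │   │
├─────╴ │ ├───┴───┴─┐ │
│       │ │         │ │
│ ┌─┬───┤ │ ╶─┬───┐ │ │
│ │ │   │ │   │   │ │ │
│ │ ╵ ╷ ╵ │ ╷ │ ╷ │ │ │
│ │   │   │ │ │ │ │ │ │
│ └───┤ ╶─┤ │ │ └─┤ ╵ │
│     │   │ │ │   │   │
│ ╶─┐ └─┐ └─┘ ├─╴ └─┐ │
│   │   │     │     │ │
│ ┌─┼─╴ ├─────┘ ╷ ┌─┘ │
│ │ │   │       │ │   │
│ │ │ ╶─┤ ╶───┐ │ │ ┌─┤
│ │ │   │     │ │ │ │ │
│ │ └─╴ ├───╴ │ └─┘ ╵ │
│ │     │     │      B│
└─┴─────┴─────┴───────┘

Checking each cell for number of passages:

Dead ends found at positions:
  (0, 4)
  (1, 1)
  (2, 5)
  (4, 1)
  (5, 8)
  (6, 5)
  (7, 1)
  (7, 9)
  (8, 1)
  (9, 8)
  (9, 10)
  (10, 0)
  (10, 4)
Total dead ends: 13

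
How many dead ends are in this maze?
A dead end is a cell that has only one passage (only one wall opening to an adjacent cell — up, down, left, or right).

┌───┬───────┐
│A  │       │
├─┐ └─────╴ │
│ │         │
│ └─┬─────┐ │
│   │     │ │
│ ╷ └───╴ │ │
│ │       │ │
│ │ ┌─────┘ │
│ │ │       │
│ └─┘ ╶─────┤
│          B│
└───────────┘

Checking each cell for number of passages:

Dead ends found at positions:
  (0, 0)
  (0, 2)
  (1, 0)
  (2, 2)
  (4, 1)
  (5, 5)
Total dead ends: 6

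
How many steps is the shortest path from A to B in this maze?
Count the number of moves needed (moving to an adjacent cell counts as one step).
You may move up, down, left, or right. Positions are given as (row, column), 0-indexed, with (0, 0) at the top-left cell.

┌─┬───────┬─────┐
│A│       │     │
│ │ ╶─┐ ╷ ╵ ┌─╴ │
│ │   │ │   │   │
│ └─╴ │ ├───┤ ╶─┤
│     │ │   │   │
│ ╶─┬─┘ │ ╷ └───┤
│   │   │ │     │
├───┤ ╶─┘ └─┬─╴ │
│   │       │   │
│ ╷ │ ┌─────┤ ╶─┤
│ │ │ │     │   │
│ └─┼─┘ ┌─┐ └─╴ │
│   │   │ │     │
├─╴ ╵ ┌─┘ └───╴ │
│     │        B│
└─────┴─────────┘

Using BFS to find shortest path:
Start: (0, 0), End: (7, 7)
Path found:
(0,0) → (1,0) → (2,0) → (2,1) → (2,2) → (1,2) → (1,1) → (0,1) → (0,2) → (0,3) → (1,3) → (2,3) → (3,3) → (3,2) → (4,2) → (4,3) → (4,4) → (3,4) → (2,4) → (2,5) → (3,5) → (3,6) → (3,7) → (4,7) → (4,6) → (5,6) → (5,7) → (6,7) → (7,7)
Number of steps: 28

Solution:

┌─┬───────┬─────┐
│A│↱ → ↓  │     │
│ │ ╶─┐ ╷ ╵ ┌─╴ │
│↓│↑ ↰│↓│   │   │
│ └─╴ │ ├───┤ ╶─┤
│↳ → ↑│↓│↱ ↓│   │
│ ╶─┬─┘ │ ╷ └───┤
│   │↓ ↲│↑│↳ → ↓│
├───┤ ╶─┘ └─┬─╴ │
│   │↳ → ↑  │↓ ↲│
│ ╷ │ ┌─────┤ ╶─┤
│ │ │ │     │↳ ↓│
│ └─┼─┘ ┌─┐ └─╴ │
│   │   │ │    ↓│
├─╴ ╵ ┌─┘ └───╴ │
│     │        B│
└─────┴─────────┘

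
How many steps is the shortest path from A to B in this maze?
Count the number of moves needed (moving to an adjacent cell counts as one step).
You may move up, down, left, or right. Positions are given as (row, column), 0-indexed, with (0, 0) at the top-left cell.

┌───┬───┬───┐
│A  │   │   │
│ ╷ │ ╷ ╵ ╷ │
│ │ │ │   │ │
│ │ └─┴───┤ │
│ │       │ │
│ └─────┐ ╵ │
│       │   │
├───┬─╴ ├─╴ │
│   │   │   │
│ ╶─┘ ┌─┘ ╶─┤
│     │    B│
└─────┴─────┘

Using BFS to find shortest path:
Start: (0, 0), End: (5, 5)
Path found:
(0,0) → (0,1) → (1,1) → (2,1) → (2,2) → (2,3) → (2,4) → (3,4) → (3,5) → (4,5) → (4,4) → (5,4) → (5,5)
Number of steps: 12

Solution:

┌───┬───┬───┐
│A ↓│   │   │
│ ╷ │ ╷ ╵ ╷ │
│ │↓│ │   │ │
│ │ └─┴───┤ │
│ │↳ → → ↓│ │
│ └─────┐ ╵ │
│       │↳ ↓│
├───┬─╴ ├─╴ │
│   │   │↓ ↲│
│ ╶─┘ ┌─┘ ╶─┤
│     │  ↳ B│
└─────┴─────┘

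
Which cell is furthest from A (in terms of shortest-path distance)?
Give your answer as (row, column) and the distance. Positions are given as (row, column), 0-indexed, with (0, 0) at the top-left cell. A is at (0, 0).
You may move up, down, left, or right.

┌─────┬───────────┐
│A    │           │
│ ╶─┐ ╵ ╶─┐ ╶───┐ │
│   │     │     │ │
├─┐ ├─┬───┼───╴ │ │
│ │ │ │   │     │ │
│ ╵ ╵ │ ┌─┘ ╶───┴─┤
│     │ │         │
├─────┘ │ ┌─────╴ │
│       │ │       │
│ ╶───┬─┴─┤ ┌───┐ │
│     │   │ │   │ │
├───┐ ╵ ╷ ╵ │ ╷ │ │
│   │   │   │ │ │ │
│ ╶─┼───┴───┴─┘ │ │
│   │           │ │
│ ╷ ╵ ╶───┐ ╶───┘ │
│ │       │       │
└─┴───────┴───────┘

Computing BFS distances from A to all cells:
Furthest cell: (2, 4)
Distance: 38 steps

Path from A to the furthest cell:

┌─────┬───────────┐
│A → ↓│↱ → ↓      │
│ ╶─┐ ╵ ╶─┐ ╶───┐ │
│   │↳ ↑  │↳ → ↓│ │
├─┐ ├─┬───┼───╴ │ │
│ │ │ │↱ B│↓ ← ↲│ │
│ ╵ ╵ │ ┌─┘ ╶───┴─┤
│     │↑│  ↳ → → ↓│
├─────┘ │ ┌─────╴ │
│↱ → → ↑│ │↓ ← ← ↲│
│ ╶───┬─┴─┤ ┌───┐ │
│↑ ← ↰│↓ ↰│↓│   │ │
├───┐ ╵ ╷ ╵ │ ╷ │ │
│   │↑ ↲│↑ ↲│ │ │ │
│ ╶─┼───┴───┴─┘ │ │
│   │           │ │
│ ╷ ╵ ╶───┐ ╶───┘ │
│ │       │       │
└─┴───────┴───────┘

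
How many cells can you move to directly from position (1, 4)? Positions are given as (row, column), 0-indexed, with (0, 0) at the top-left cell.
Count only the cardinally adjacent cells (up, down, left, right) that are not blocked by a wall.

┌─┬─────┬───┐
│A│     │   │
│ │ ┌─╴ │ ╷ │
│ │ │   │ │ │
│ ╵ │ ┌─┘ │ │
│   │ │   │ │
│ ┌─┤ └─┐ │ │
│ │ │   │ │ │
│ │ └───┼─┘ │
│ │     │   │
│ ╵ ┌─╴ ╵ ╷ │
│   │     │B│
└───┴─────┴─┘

Checking passable neighbors of (1, 4):
Neighbors: (0, 4), (2, 4)
Count: 2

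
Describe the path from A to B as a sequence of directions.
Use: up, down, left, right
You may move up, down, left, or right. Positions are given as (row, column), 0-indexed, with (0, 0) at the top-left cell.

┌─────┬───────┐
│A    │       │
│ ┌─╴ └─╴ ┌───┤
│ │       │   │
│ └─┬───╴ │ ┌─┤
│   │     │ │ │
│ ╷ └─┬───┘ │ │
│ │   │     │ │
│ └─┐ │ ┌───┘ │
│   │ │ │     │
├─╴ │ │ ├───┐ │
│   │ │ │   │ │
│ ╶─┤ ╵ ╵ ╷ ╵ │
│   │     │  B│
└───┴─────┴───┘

Finding the path and converting it to directions:
Path through cells: (0,0) → (1,0) → (2,0) → (2,1) → (3,1) → (3,2) → (4,2) → (5,2) → (6,2) → (6,3) → (6,4) → (5,4) → (5,5) → (6,5) → (6,6)
Directions: down, down, right, down, right, down, down, down, right, right, up, right, down, right

Solution:

┌─────┬───────┐
│A    │       │
│ ┌─╴ └─╴ ┌───┤
│↓│       │   │
│ └─┬───╴ │ ┌─┤
│↳ ↓│     │ │ │
│ ╷ └─┬───┘ │ │
│ │↳ ↓│     │ │
│ └─┐ │ ┌───┘ │
│   │↓│ │     │
├─╴ │ │ ├───┐ │
│   │↓│ │↱ ↓│ │
│ ╶─┤ ╵ ╵ ╷ ╵ │
│   │↳ → ↑│↳ B│
└───┴─────┴───┘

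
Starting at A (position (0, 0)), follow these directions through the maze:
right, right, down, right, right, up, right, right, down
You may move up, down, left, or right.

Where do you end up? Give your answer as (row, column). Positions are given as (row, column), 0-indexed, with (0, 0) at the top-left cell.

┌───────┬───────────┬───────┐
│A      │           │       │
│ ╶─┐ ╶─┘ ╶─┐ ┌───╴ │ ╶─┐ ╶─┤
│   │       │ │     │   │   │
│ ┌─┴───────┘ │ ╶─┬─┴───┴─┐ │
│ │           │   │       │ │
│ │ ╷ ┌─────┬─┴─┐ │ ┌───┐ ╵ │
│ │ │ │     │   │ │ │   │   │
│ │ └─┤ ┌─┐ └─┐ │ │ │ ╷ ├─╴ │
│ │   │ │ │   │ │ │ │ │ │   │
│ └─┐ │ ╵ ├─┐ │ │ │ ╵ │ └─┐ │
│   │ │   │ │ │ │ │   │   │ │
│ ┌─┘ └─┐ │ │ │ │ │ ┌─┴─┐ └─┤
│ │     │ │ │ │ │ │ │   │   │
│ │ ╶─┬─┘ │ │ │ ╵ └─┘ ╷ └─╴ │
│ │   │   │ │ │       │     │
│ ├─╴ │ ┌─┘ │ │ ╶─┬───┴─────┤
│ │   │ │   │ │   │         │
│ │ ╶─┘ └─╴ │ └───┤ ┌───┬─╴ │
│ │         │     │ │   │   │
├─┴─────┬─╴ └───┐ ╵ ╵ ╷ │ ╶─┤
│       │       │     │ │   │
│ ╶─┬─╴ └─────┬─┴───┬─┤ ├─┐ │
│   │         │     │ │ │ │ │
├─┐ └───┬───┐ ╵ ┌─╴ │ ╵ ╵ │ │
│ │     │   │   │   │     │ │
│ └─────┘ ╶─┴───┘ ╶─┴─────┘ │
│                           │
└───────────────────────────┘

Following directions step by step:
Start: (0, 0)
  right: (0, 0) → (0, 1)
  right: (0, 1) → (0, 2)
  down: (0, 2) → (1, 2)
  right: (1, 2) → (1, 3)
  right: (1, 3) → (1, 4)
  up: (1, 4) → (0, 4)
  right: (0, 4) → (0, 5)
  right: (0, 5) → (0, 6)
  down: (0, 6) → (1, 6)
Final position: (1, 6)

Path taken:

┌───────┬───────────┬───────┐
│A → ↓  │↱ → ↓      │       │
│ ╶─┐ ╶─┘ ╶─┐ ┌───╴ │ ╶─┐ ╶─┤
│   │↳ → ↑  │B│     │   │   │
│ ┌─┴───────┘ │ ╶─┬─┴───┴─┐ │
│ │           │   │       │ │
│ │ ╷ ┌─────┬─┴─┐ │ ┌───┐ ╵ │
│ │ │ │     │   │ │ │   │   │
│ │ └─┤ ┌─┐ └─┐ │ │ │ ╷ ├─╴ │
│ │   │ │ │   │ │ │ │ │ │   │
│ └─┐ │ ╵ ├─┐ │ │ │ ╵ │ └─┐ │
│   │ │   │ │ │ │ │   │   │ │
│ ┌─┘ └─┐ │ │ │ │ │ ┌─┴─┐ └─┤
│ │     │ │ │ │ │ │ │   │   │
│ │ ╶─┬─┘ │ │ │ ╵ └─┘ ╷ └─╴ │
│ │   │   │ │ │       │     │
│ ├─╴ │ ┌─┘ │ │ ╶─┬───┴─────┤
│ │   │ │   │ │   │         │
│ │ ╶─┘ └─╴ │ └───┤ ┌───┬─╴ │
│ │         │     │ │   │   │
├─┴─────┬─╴ └───┐ ╵ ╵ ╷ │ ╶─┤
│       │       │     │ │   │
│ ╶─┬─╴ └─────┬─┴───┬─┤ ├─┐ │
│   │         │     │ │ │ │ │
├─┐ └───┬───┐ ╵ ┌─╴ │ ╵ ╵ │ │
│ │     │   │   │   │     │ │
│ └─────┘ ╶─┴───┘ ╶─┴─────┘ │
│                           │
└───────────────────────────┘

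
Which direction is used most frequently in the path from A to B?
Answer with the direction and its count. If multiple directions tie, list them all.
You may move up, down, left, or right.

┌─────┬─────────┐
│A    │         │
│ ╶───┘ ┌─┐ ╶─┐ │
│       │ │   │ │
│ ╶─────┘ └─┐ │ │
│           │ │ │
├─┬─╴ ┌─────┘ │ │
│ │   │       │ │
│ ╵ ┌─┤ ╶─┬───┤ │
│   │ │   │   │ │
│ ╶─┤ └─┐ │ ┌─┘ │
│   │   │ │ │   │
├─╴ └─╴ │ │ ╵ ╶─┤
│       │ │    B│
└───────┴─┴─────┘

Directions: down, right, right, right, up, right, right, right, right, down, down, down, down, down, left, down, right
Counts: {'down': 7, 'right': 8, 'up': 1, 'left': 1}
Most common: right (8 times)

Solution:

┌─────┬─────────┐
│A    │↱ → → → ↓│
│ ╶───┘ ┌─┐ ╶─┐ │
│↳ → → ↑│ │   │↓│
│ ╶─────┘ └─┐ │ │
│           │ │↓│
├─┬─╴ ┌─────┘ │ │
│ │   │       │↓│
│ ╵ ┌─┤ ╶─┬───┤ │
│   │ │   │   │↓│
│ ╶─┤ └─┐ │ ┌─┘ │
│   │   │ │ │↓ ↲│
├─╴ └─╴ │ │ ╵ ╶─┤
│       │ │  ↳ B│
└───────┴─┴─────┘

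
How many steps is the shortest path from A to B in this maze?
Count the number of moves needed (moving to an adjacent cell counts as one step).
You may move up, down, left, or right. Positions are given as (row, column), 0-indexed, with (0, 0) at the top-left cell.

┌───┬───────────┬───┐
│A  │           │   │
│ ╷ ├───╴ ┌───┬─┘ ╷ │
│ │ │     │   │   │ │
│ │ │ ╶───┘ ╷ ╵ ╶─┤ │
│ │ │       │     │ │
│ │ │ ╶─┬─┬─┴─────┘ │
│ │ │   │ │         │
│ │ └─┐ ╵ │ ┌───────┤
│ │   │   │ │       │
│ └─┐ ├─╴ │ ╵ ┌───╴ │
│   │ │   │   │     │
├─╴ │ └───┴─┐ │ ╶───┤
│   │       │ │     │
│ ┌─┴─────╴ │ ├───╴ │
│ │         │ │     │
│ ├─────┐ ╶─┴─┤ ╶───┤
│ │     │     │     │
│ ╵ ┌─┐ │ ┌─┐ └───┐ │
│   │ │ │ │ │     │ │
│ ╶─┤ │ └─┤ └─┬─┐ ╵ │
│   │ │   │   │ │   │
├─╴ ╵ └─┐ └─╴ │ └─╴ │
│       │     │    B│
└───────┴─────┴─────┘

Using BFS to find shortest path:
Start: (0, 0), End: (11, 9)
Path found:
(0,0) → (0,1) → (1,1) → (2,1) → (3,1) → (4,1) → (4,2) → (5,2) → (6,2) → (6,3) → (6,4) → (6,5) → (7,5) → (7,4) → (8,4) → (8,5) → (8,6) → (9,6) → (9,7) → (9,8) → (10,8) → (10,9) → (11,9)
Number of steps: 22

Solution:

┌───┬───────────┬───┐
│A ↓│           │   │
│ ╷ ├───╴ ┌───┬─┘ ╷ │
│ │↓│     │   │   │ │
│ │ │ ╶───┘ ╷ ╵ ╶─┤ │
│ │↓│       │     │ │
│ │ │ ╶─┬─┬─┴─────┘ │
│ │↓│   │ │         │
│ │ └─┐ ╵ │ ┌───────┤
│ │↳ ↓│   │ │       │
│ └─┐ ├─╴ │ ╵ ┌───╴ │
│   │↓│   │   │     │
├─╴ │ └───┴─┐ │ ╶───┤
│   │↳ → → ↓│ │     │
│ ┌─┴─────╴ │ ├───╴ │
│ │      ↓ ↲│ │     │
│ ├─────┐ ╶─┴─┤ ╶───┤
│ │     │↳ → ↓│     │
│ ╵ ┌─┐ │ ┌─┐ └───┐ │
│   │ │ │ │ │↳ → ↓│ │
│ ╶─┤ │ └─┤ └─┬─┐ ╵ │
│   │ │   │   │ │↳ ↓│
├─╴ ╵ └─┐ └─╴ │ └─╴ │
│       │     │    B│
└───────┴─────┴─────┘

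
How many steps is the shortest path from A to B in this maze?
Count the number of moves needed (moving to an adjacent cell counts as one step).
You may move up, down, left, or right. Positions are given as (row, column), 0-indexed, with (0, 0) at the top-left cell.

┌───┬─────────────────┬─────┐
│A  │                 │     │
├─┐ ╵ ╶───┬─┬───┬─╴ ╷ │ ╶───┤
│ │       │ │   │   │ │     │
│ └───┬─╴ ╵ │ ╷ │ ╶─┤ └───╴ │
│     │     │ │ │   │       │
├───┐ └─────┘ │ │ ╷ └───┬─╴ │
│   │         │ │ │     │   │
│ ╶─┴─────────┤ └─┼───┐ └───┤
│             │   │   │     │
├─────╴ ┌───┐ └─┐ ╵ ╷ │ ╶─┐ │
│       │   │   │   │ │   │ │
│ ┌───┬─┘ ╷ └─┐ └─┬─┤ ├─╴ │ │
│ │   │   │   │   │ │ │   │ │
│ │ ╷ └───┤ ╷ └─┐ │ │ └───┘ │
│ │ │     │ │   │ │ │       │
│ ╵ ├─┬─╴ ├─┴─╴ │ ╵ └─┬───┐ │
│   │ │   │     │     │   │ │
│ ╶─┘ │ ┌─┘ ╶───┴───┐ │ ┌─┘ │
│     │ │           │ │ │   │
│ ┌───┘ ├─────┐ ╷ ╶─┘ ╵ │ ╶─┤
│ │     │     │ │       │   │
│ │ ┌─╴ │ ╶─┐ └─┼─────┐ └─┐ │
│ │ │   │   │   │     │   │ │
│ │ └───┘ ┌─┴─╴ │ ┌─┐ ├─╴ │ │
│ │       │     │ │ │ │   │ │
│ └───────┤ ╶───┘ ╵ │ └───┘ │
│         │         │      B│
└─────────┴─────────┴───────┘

Using BFS to find shortest path:
Start: (0, 0), End: (13, 13)
Path found:
(0,0) → (0,1) → (1,1) → (1,2) → (0,2) → (0,3) → (0,4) → (0,5) → (0,6) → (0,7) → (0,8) → (0,9) → (1,9) → (1,8) → (2,8) → (2,9) → (3,9) → (3,10) → (3,11) → (4,11) → (4,12) → (4,13) → (5,13) → (6,13) → (7,13) → (8,13) → (9,13) → (9,12) → (10,12) → (10,13) → (11,13) → (12,13) → (13,13)
Number of steps: 32

Solution:

┌───┬─────────────────┬─────┐
│A ↓│↱ → → → → → → ↓  │     │
├─┐ ╵ ╶───┬─┬───┬─╴ ╷ │ ╶───┤
│ │↳ ↑    │ │   │↓ ↲│ │     │
│ └───┬─╴ ╵ │ ╷ │ ╶─┤ └───╴ │
│     │     │ │ │↳ ↓│       │
├───┐ └─────┘ │ │ ╷ └───┬─╴ │
│   │         │ │ │↳ → ↓│   │
│ ╶─┴─────────┤ └─┼───┐ └───┤
│             │   │   │↳ → ↓│
├─────╴ ┌───┐ └─┐ ╵ ╷ │ ╶─┐ │
│       │   │   │   │ │   │↓│
│ ┌───┬─┘ ╷ └─┐ └─┬─┤ ├─╴ │ │
│ │   │   │   │   │ │ │   │↓│
│ │ ╷ └───┤ ╷ └─┐ │ │ └───┘ │
│ │ │     │ │   │ │ │      ↓│
│ ╵ ├─┬─╴ ├─┴─╴ │ ╵ └─┬───┐ │
│   │ │   │     │     │   │↓│
│ ╶─┘ │ ┌─┘ ╶───┴───┐ │ ┌─┘ │
│     │ │           │ │ │↓ ↲│
│ ┌───┘ ├─────┐ ╷ ╶─┘ ╵ │ ╶─┤
│ │     │     │ │       │↳ ↓│
│ │ ┌─╴ │ ╶─┐ └─┼─────┐ └─┐ │
│ │ │   │   │   │     │   │↓│
│ │ └───┘ ┌─┴─╴ │ ┌─┐ ├─╴ │ │
│ │       │     │ │ │ │   │↓│
│ └───────┤ ╶───┘ ╵ │ └───┘ │
│         │         │      B│
└─────────┴─────────┴───────┘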